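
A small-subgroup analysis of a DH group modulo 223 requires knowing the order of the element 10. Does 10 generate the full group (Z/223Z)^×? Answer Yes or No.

φ(223) = 223 − 1 = 222 = 2 · 3 · 37.
10 is a primitive root mod 223 iff 10^(φ(223)/q) ≢ 1 for every prime q | φ(223), i.e. q ∈ {2, 3, 37}.
10^111 ≡ 222 (mod 223)  [q = 2: ≢ 1 ✓]
10^74 ≡ 39 (mod 223)  [q = 3: ≢ 1 ✓]
10^6 ≡ 68 (mod 223)  [q = 37: ≢ 1 ✓]
Every test exponent gives a nontrivial residue, hence 10 generates the full group.

Yes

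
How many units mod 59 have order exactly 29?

φ(59) = 59 − 1 = 58 = 2 · 29.
(Z/59Z)^× is cyclic (|G| = 58); a cyclic group of order m has exactly φ(d) elements of each order d | m, and none otherwise.
29 | 58, and φ(29) = 29 − 1 = 28.

28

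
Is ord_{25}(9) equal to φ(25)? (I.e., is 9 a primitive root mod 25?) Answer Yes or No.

φ(25) = φ(5^2) = 5·(5−1) = 20 = 2^2 · 5.
Test 9^(20/q) mod 25 for each prime factor q of 20:
9^10 ≡ 1 (mod 25)  [q = 2: ≡ 1 ✗]
9^4 ≡ 11 (mod 25)  [q = 5: ≢ 1 ✓]
Since 9^10 ≡ 1, the order of 9 divides 10 < 20, so 9 is not a primitive root.

No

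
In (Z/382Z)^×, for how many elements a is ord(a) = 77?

0

φ(382) = φ(2)·φ(191) = 1·190 = 190 = 2 · 5 · 19.
In a cyclic group of order 190, there are φ(d) elements of order d for each divisor d of 190, and zero for non-divisors.
77 does not divide 190, so no element of (Z/382Z)^× has order 77.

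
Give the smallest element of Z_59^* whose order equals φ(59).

φ(59) = 59 − 1 = 58 = 2 · 29.
g is a primitive root iff g^(58/q) ≢ 1 (mod 59) for each prime q ∈ {2, 29}.
g = 2: 2^29 ≡ 58; 2^2 ≡ 4 — none is 1, so 2 is a primitive root.
The smallest primitive root modulo 59 is 2.

2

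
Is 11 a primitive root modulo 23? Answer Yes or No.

Yes

φ(23) = 23 − 1 = 22 = 2 · 11.
11 is a primitive root mod 23 iff 11^(φ(23)/q) ≢ 1 for every prime q | φ(23), i.e. q ∈ {2, 11}.
11^11 ≡ 22 (mod 23)  [q = 2: ≢ 1 ✓]
11^2 ≡ 6 (mod 23)  [q = 11: ≢ 1 ✓]
All checks pass, so 11 has order 22 and is a primitive root modulo 23.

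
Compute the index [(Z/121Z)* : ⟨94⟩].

11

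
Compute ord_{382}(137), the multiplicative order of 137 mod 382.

190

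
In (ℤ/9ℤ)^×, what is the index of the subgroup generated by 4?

2

The order of 4 must divide φ(9) = φ(3^2) = 3·(3−1) = 6 = 2 · 3.
Divisors of 6: 1, 2, 3, 6.
Test each divisor d:
4^1 ≡ 4 (mod 9)
4^2 ≡ 7 (mod 9)
4^3 ≡ 1 (mod 9) ✓
So ord_9(4) = 3, hence |⟨4⟩| = 3.
[(Z/9Z)^× : ⟨4⟩] = 6/3 = 2.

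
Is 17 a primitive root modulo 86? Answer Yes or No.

φ(86) = φ(2)·φ(43) = 1·42 = 42 = 2 · 3 · 7.
An element g generates (Z/86Z)^× iff g^(42/q) ≢ 1 (mod 86) for each prime q ∈ {2, 3, 7}.
17^21 ≡ 1 (mod 86)  [q = 2: ≡ 1 ✗]
17^14 ≡ 49 (mod 86)  [q = 3: ≢ 1 ✓]
17^6 ≡ 35 (mod 86)  [q = 7: ≢ 1 ✓]
Since 17^21 ≡ 1, the order of 17 divides 21 < 42, so 17 is not a primitive root.

No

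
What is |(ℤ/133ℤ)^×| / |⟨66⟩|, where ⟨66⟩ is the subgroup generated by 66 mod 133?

6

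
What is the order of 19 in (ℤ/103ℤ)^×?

51

By Lagrange's theorem, ord_103(19) divides φ(103) = 103 − 1 = 102 = 2 · 3 · 17.
Divisors of 102: 1, 2, 3, 6, 17, 34, 51, 102.
Evaluate successive powers at the divisors of 102:
19^1 ≡ 19 (mod 103)
19^2 ≡ 52 (mod 103)
19^3 ≡ 61 (mod 103)
19^6 ≡ 13 (mod 103)
19^17 ≡ 56 (mod 103)
19^34 ≡ 46 (mod 103)
19^51 ≡ 1 (mod 103) ✓
So ord_103(19) = 51.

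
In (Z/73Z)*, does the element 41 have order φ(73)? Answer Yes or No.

φ(73) = 73 − 1 = 72 = 2^3 · 3^2.
41 is a primitive root mod 73 iff 41^(φ(73)/q) ≢ 1 for every prime q | φ(73), i.e. q ∈ {2, 3}.
41^36 ≡ 1 (mod 73)  [q = 2: ≡ 1 ✗]
41^24 ≡ 8 (mod 73)  [q = 3: ≢ 1 ✓]
The check at q = 2 fails, so 41 generates a proper subgroup.

No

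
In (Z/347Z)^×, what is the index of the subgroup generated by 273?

ord(273) | φ(347) = 347 − 1 = 346 = 2 · 173.
Divisors of 346: 1, 2, 173, 346.
Compute 273^d (mod 347) for the divisors d until we hit 1:
273^1 ≡ 273 (mod 347)
273^2 ≡ 271 (mod 347)
273^173 ≡ 346 (mod 347)
273^346 ≡ 1 (mod 347) ✓
Thus |⟨273⟩| = ord(273) = 346.
[(Z/347Z)^× : ⟨273⟩] = 346/346 = 1.

1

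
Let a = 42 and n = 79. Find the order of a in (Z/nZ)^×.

39

By Lagrange's theorem, ord_79(42) divides φ(79) = 79 − 1 = 78 = 2 · 3 · 13.
Divisors of 78: 1, 2, 3, 6, 13, 26, 39, 78.
Compute 42^d (mod 79) for the divisors d until we hit 1:
42^1 ≡ 42
42^2 ≡ 26
42^3 ≡ 65
42^6 ≡ 38
42^13 ≡ 55
42^26 ≡ 23
42^39 ≡ 1
Hence ord(42) = 39.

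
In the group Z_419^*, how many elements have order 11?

φ(419) = 419 − 1 = 418 = 2 · 11 · 19.
(Z/419Z)^× is cyclic (|G| = 418); a cyclic group of order m has exactly φ(d) elements of each order d | m, and none otherwise.
11 | 418, and φ(11) = 11 − 1 = 10.

10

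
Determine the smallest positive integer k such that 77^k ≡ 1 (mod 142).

The order of 77 must divide φ(142) = φ(2)·φ(71) = 1·70 = 70 = 2 · 5 · 7.
Divisors of 70: 1, 2, 5, 7, 10, 14, 35, 70.
Compute 77^d (mod 142) for the divisors d until we hit 1:
77^1 ≡ 77 (mod 142)
77^2 ≡ 107 (mod 142)
77^5 ≡ 37 (mod 142)
77^7 ≡ 125 (mod 142)
77^10 ≡ 91 (mod 142)
77^14 ≡ 5 (mod 142)
77^35 ≡ 1 (mod 142) ✓
Therefore the multiplicative order of 77 modulo 142 is 35.

35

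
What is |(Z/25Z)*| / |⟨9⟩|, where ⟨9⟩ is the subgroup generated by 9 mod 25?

2

By Lagrange's theorem, ord_25(9) divides φ(25) = φ(5^2) = 5·(5−1) = 20 = 2^2 · 5.
Divisors of 20: 1, 2, 4, 5, 10, 20.
Check 9^d mod 25 for each divisor in increasing order:
9^1 ≡ 9 (mod 25)
9^2 ≡ 6 (mod 25)
9^4 ≡ 11 (mod 25)
9^5 ≡ 24 (mod 25)
9^10 ≡ 1 (mod 25) ✓
Thus |⟨9⟩| = ord(9) = 10.
[(Z/25Z)^× : ⟨9⟩] = 20/10 = 2.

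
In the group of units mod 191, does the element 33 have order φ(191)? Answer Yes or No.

Yes

φ(191) = 191 − 1 = 190 = 2 · 5 · 19.
An element g generates (Z/191Z)^× iff g^(190/q) ≢ 1 (mod 191) for each prime q ∈ {2, 5, 19}.
33^95 ≡ 190 (mod 191)  [q = 2: ≢ 1 ✓]
33^38 ≡ 39 (mod 191)  [q = 5: ≢ 1 ✓]
33^10 ≡ 154 (mod 191)  [q = 19: ≢ 1 ✓]
Every test exponent gives a nontrivial residue, hence 33 generates the full group.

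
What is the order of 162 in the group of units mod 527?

120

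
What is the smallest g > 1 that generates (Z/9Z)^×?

2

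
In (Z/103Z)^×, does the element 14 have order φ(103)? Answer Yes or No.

φ(103) = 103 − 1 = 102 = 2 · 3 · 17.
It suffices to check that the order of 14 is not a proper divisor of 102: compute 14^(102/q) for q ∈ {2, 3, 17}.
14^51 ≡ 1 (mod 103)  [q = 2: ≡ 1 ✗]
14^34 ≡ 1 (mod 103)  [q = 3: ≡ 1 ✗]
14^6 ≡ 30 (mod 103)  [q = 17: ≢ 1 ✓]
14^51 ≡ 1 shows ord(14) | 51, strictly less than φ(103); not a primitive root.

No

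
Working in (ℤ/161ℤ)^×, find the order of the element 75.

66

By Lagrange's theorem, ord_161(75) divides φ(161) = φ(7·23) = (7−1)·(23−1) = 6·22 = 132 = 2^2 · 3 · 11.
Divisors of 132: 1, 2, 3, 4, 6, 11, 12, 22, 33, 44, 66, 132.
Test each divisor d:
75^1 ≡ 75 (mod 161)
75^2 ≡ 151 (mod 161)
75^3 ≡ 55 (mod 161)
75^4 ≡ 100 (mod 161)
75^6 ≡ 127 (mod 161)
75^11 ≡ 24 (mod 161)
75^12 ≡ 29 (mod 161)
75^22 ≡ 93 (mod 161)
75^33 ≡ 139 (mod 161)
75^44 ≡ 116 (mod 161)
75^66 ≡ 1 (mod 161) ✓
So ord_161(75) = 66.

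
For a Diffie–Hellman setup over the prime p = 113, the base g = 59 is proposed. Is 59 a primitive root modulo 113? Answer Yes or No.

Yes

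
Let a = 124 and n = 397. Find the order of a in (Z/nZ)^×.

22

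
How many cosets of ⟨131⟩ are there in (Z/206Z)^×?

2

Since 131 ∈ (Z/206Z)^×, its order divides φ(206) = φ(2)·φ(103) = 1·102 = 102 = 2 · 3 · 17.
Divisors of 102: 1, 2, 3, 6, 17, 34, 51, 102.
Check 131^d mod 206 for each divisor in increasing order:
131^1 ≡ 131 (mod 206)
131^2 ≡ 63 (mod 206)
131^3 ≡ 13 (mod 206)
131^6 ≡ 169 (mod 206)
131^17 ≡ 159 (mod 206)
131^34 ≡ 149 (mod 206)
131^51 ≡ 1 (mod 206) ✓
So ord_206(131) = 51, hence |⟨131⟩| = 51.
Index = |(Z/206Z)^×| / |⟨131⟩| = 102 / 51 = 2.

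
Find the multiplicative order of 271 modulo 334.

166

By Lagrange's theorem, ord_334(271) divides φ(334) = φ(2)·φ(167) = 1·166 = 166 = 2 · 83.
Divisors of 166: 1, 2, 83, 166.
Compute 271^d (mod 334) for the divisors d until we hit 1:
271^1 ≡ 271 (mod 334)
271^2 ≡ 295 (mod 334)
271^83 ≡ 333 (mod 334)
271^166 ≡ 1 (mod 334) ✓
The smallest such exponent is 166, so the order of 271 is 166.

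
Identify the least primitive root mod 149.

2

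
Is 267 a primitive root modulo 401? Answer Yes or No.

Yes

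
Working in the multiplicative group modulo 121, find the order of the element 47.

55

By Lagrange's theorem, ord_121(47) divides φ(121) = φ(11^2) = 11·(11−1) = 110 = 2 · 5 · 11.
Divisors of 110: 1, 2, 5, 10, 11, 22, 55, 110.
Compute 47^d (mod 121) for the divisors d until we hit 1:
47^1 ≡ 47
47^2 ≡ 31
47^5 ≡ 34
47^10 ≡ 67
47^11 ≡ 3
47^22 ≡ 9
47^55 ≡ 1
So ord_121(47) = 55.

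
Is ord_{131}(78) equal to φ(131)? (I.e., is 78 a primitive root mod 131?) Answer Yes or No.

φ(131) = 131 − 1 = 130 = 2 · 5 · 13.
An element g generates (Z/131Z)^× iff g^(130/q) ≢ 1 (mod 131) for each prime q ∈ {2, 5, 13}.
78^65 ≡ 130 (mod 131)  [q = 2: ≢ 1 ✓]
78^26 ≡ 53 (mod 131)  [q = 5: ≢ 1 ✓]
78^10 ≡ 1 (mod 131)  [q = 13: ≡ 1 ✗]
Since 78^10 ≡ 1, the order of 78 divides 10 < 130, so 78 is not a primitive root.

No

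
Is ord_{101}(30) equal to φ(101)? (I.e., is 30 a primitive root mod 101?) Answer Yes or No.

No

φ(101) = 101 − 1 = 100 = 2^2 · 5^2.
An element g generates (Z/101Z)^× iff g^(100/q) ≢ 1 (mod 101) for each prime q ∈ {2, 5}.
30^50 ≡ 1 (mod 101)  [q = 2: ≡ 1 ✗]
30^20 ≡ 84 (mod 101)  [q = 5: ≢ 1 ✓]
The check at q = 2 fails, so 30 generates a proper subgroup.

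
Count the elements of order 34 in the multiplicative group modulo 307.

16

φ(307) = 307 − 1 = 306 = 2 · 3^2 · 17.
Since (Z/307Z)^× is cyclic of order 306, the number of elements of order d is φ(d) when d | 306 and 0 otherwise.
34 = 2 · 17 divides 306, and φ(34) = 16.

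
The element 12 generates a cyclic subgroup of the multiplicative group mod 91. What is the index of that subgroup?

12

ord(12) | φ(91) = φ(7·13) = (7−1)·(13−1) = 6·12 = 72 = 2^3 · 3^2.
Divisors of 72: 1, 2, 3, 4, 6, 8, 9, 12, 18, 24, 36, 72.
Test each divisor d:
12^1 ≡ 12
12^2 ≡ 53
12^3 ≡ 90
12^4 ≡ 79
12^6 ≡ 1
Thus |⟨12⟩| = ord(12) = 6.
The index is φ(91) / ord(12) = 72 / 6 = 12.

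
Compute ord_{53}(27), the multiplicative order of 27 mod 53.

ord(27) | φ(53) = 53 − 1 = 52 = 2^2 · 13.
Divisors of 52: 1, 2, 4, 13, 26, 52.
Check 27^d mod 53 for each divisor in increasing order:
27^1 ≡ 27
27^2 ≡ 40
27^4 ≡ 10
27^13 ≡ 23
27^26 ≡ 52
27^52 ≡ 1
The smallest such exponent is 52, so the order of 27 is 52.

52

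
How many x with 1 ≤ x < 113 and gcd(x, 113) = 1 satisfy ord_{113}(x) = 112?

φ(113) = 113 − 1 = 112 = 2^4 · 7.
In a cyclic group of order 112, there are φ(d) elements of order d for each divisor d of 112, and zero for non-divisors.
112 = 2^4 · 7 divides 112, and φ(112) = 48.

48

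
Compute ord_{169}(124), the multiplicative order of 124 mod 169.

156

By Lagrange's theorem, ord_169(124) divides φ(169) = φ(13^2) = 13·(13−1) = 156 = 2^2 · 3 · 13.
Divisors of 156: 1, 2, 3, 4, 6, 12, 13, 26, 39, 52, 78, 156.
Evaluate successive powers at the divisors of 156:
124^1 ≡ 124
124^2 ≡ 166
124^3 ≡ 135
124^4 ≡ 9
124^6 ≡ 142
124^12 ≡ 53
124^13 ≡ 150
124^26 ≡ 23
124^39 ≡ 70
124^52 ≡ 22
124^78 ≡ 168
124^156 ≡ 1
Therefore the multiplicative order of 124 modulo 169 is 156.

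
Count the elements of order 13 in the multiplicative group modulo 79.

12

φ(79) = 79 − 1 = 78 = 2 · 3 · 13.
Since (Z/79Z)^× is cyclic of order 78, the number of elements of order d is φ(d) when d | 78 and 0 otherwise.
13 | 78, and φ(13) = 13 − 1 = 12.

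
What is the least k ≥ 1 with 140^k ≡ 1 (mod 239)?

The order of 140 must divide φ(239) = 239 − 1 = 238 = 2 · 7 · 17.
Divisors of 238: 1, 2, 7, 14, 17, 34, 119, 238.
Check 140^d mod 239 for each divisor in increasing order:
140^1 ≡ 140
140^2 ≡ 2
140^7 ≡ 164
140^14 ≡ 128
140^17 ≡ 229
140^34 ≡ 100
140^119 ≡ 238
140^238 ≡ 1
Hence ord(140) = 238.

238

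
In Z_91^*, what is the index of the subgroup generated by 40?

By Lagrange's theorem, ord_91(40) divides φ(91) = φ(7·13) = (7−1)·(13−1) = 6·12 = 72 = 2^3 · 3^2.
Divisors of 72: 1, 2, 3, 4, 6, 8, 9, 12, 18, 24, 36, 72.
Evaluate successive powers at the divisors of 72:
40^1 ≡ 40 (mod 91)
40^2 ≡ 53 (mod 91)
40^3 ≡ 27 (mod 91)
40^4 ≡ 79 (mod 91)
40^6 ≡ 1 (mod 91) ✓
The order of 40 is 6, so the subgroup it generates has 6 elements.
Index = |(Z/91Z)^×| / |⟨40⟩| = 72 / 6 = 12.

12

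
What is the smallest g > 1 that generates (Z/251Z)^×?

6

φ(251) = 251 − 1 = 250 = 2 · 5^3.
Test candidates g = 2, 3, … against the prime factors q ∈ {2, 5} of φ(251): g is a generator iff g^(250/q) ≢ 1 for every such q.
g = 2: 2^125 ≡ 250; 2^50 ≡ 1 — hits 1, so not a primitive root.
g = 3: 3^125 ≡ 1 — hits 1, so not a primitive root.
g = 4: 4^125 ≡ 1 — hits 1, so not a primitive root.
g = 5: 5^125 ≡ 1 — hits 1, so not a primitive root.
g = 6: 6^125 ≡ 250; 6^50 ≡ 219 — none is 1, so 6 is a primitive root.
The smallest primitive root modulo 251 is 6.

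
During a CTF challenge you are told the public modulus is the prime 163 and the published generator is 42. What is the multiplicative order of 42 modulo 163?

162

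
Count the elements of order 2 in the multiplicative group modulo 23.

1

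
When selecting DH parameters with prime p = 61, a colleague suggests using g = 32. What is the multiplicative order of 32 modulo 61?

Since 32 ∈ (Z/61Z)^×, its order divides φ(61) = 61 − 1 = 60 = 2^2 · 3 · 5.
Divisors of 60: 1, 2, 3, 4, 5, 6, 10, 12, 15, 20, 30, 60.
Check 32^d mod 61 for each divisor in increasing order:
32^1 ≡ 32
32^2 ≡ 48
32^3 ≡ 11
32^4 ≡ 47
32^5 ≡ 40
32^6 ≡ 60
32^10 ≡ 14
32^12 ≡ 1
The smallest such exponent is 12, so the order of 32 is 12.

12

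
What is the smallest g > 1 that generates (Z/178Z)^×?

3

φ(178) = φ(2)·φ(89) = 1·88 = 88 = 2^3 · 11.
g is a primitive root iff g^(88/q) ≢ 1 (mod 178) for each prime q ∈ {2, 11}.
g = 2: gcd(2, 178) = 2 > 1, not a unit — skip.
g = 3: 3^44 ≡ 177; 3^8 ≡ 153 — none is 1, so 3 is a primitive root.
Hence the least primitive root of 178 is 3.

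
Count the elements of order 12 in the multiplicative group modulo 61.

4

φ(61) = 61 − 1 = 60 = 2^2 · 3 · 5.
In a cyclic group of order 60, there are φ(d) elements of order d for each divisor d of 60, and zero for non-divisors.
12 = 2^2 · 3 divides 60, and φ(12) = 4.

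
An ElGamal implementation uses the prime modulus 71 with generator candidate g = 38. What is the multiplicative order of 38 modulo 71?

35

The order of 38 must divide φ(71) = 71 − 1 = 70 = 2 · 5 · 7.
Divisors of 70: 1, 2, 5, 7, 10, 14, 35, 70.
Test each divisor d:
38^1 ≡ 38 (mod 71)
38^2 ≡ 24 (mod 71)
38^5 ≡ 20 (mod 71)
38^7 ≡ 54 (mod 71)
38^10 ≡ 45 (mod 71)
38^14 ≡ 5 (mod 71)
38^35 ≡ 1 (mod 71) ✓
Hence ord(38) = 35.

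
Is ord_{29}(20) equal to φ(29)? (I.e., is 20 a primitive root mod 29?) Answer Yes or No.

No

φ(29) = 29 − 1 = 28 = 2^2 · 7.
20 is a primitive root mod 29 iff 20^(φ(29)/q) ≢ 1 for every prime q | φ(29), i.e. q ∈ {2, 7}.
20^14 ≡ 1 (mod 29)  [q = 2: ≡ 1 ✗]
20^4 ≡ 7 (mod 29)  [q = 7: ≢ 1 ✓]
20^14 ≡ 1 shows ord(20) | 14, strictly less than φ(29); not a primitive root.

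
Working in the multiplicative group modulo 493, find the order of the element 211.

112

The order of 211 must divide φ(493) = φ(17·29) = (17−1)·(29−1) = 16·28 = 448 = 2^6 · 7.
Divisors of 448: 1, 2, 4, 7, 8, 14, 16, 28, 32, 56, 64, 112, 224, 448.
Evaluate successive powers at the divisors of 448:
211^1 ≡ 211 (mod 493)
211^2 ≡ 151 (mod 493)
211^4 ≡ 123 (mod 493)
211^7 ≡ 46 (mod 493)
211^8 ≡ 339 (mod 493)
211^14 ≡ 144 (mod 493)
211^16 ≡ 52 (mod 493)
211^28 ≡ 30 (mod 493)
211^32 ≡ 239 (mod 493)
211^56 ≡ 407 (mod 493)
211^64 ≡ 426 (mod 493)
211^112 ≡ 1 (mod 493) ✓
The smallest such exponent is 112, so the order of 211 is 112.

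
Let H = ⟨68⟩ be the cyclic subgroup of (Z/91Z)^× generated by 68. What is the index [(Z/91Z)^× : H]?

12

By Lagrange's theorem, ord_91(68) divides φ(91) = φ(7·13) = (7−1)·(13−1) = 6·12 = 72 = 2^3 · 3^2.
Divisors of 72: 1, 2, 3, 4, 6, 8, 9, 12, 18, 24, 36, 72.
Evaluate successive powers at the divisors of 72:
68^1 ≡ 68
68^2 ≡ 74
68^3 ≡ 27
68^4 ≡ 16
68^6 ≡ 1
So ord_91(68) = 6, hence |⟨68⟩| = 6.
Index = |(Z/91Z)^×| / |⟨68⟩| = 72 / 6 = 12.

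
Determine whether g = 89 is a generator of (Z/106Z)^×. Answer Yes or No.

No

φ(106) = φ(2)·φ(53) = 1·52 = 52 = 2^2 · 13.
It suffices to check that the order of 89 is not a proper divisor of 52: compute 89^(52/q) for q ∈ {2, 13}.
89^26 ≡ 1 (mod 106)  [q = 2: ≡ 1 ✗]
89^4 ≡ 99 (mod 106)  [q = 13: ≢ 1 ✓]
Since 89^26 ≡ 1, the order of 89 divides 26 < 52, so 89 is not a primitive root.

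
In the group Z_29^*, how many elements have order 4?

φ(29) = 29 − 1 = 28 = 2^2 · 7.
In a cyclic group of order 28, there are φ(d) elements of order d for each divisor d of 28, and zero for non-divisors.
4 = 2^2 divides 28, and φ(4) = 2.

2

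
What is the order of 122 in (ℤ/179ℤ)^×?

Since 122 ∈ (Z/179Z)^×, its order divides φ(179) = 179 − 1 = 178 = 2 · 89.
Divisors of 178: 1, 2, 89, 178.
Compute 122^d (mod 179) for the divisors d until we hit 1:
122^1 ≡ 122 (mod 179)
122^2 ≡ 27 (mod 179)
122^89 ≡ 178 (mod 179)
122^178 ≡ 1 (mod 179) ✓
Therefore the multiplicative order of 122 modulo 179 is 178.

178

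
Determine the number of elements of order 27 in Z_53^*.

φ(53) = 53 − 1 = 52 = 2^2 · 13.
Since (Z/53Z)^× is cyclic of order 52, the number of elements of order d is φ(d) when d | 52 and 0 otherwise.
Here 52 is not a multiple of 27, so there are no elements of order 27.

0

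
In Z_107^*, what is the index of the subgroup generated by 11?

2

Since 11 ∈ (Z/107Z)^×, its order divides φ(107) = 107 − 1 = 106 = 2 · 53.
Divisors of 106: 1, 2, 53, 106.
Compute 11^d (mod 107) for the divisors d until we hit 1:
11^1 ≡ 11 (mod 107)
11^2 ≡ 14 (mod 107)
11^53 ≡ 1 (mod 107) ✓
The order of 11 is 53, so the subgroup it generates has 53 elements.
[(Z/107Z)^× : ⟨11⟩] = 106/53 = 2.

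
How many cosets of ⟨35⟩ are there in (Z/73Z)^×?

2

ord(35) | φ(73) = 73 − 1 = 72 = 2^3 · 3^2.
Divisors of 72: 1, 2, 3, 4, 6, 8, 9, 12, 18, 24, 36, 72.
Check 35^d mod 73 for each divisor in increasing order:
35^1 ≡ 35
35^2 ≡ 57
35^3 ≡ 24
35^4 ≡ 37
35^6 ≡ 65
35^8 ≡ 55
35^9 ≡ 27
35^12 ≡ 64
35^18 ≡ 72
35^24 ≡ 8
35^36 ≡ 1
Thus |⟨35⟩| = ord(35) = 36.
Index = |(Z/73Z)^×| / |⟨35⟩| = 72 / 36 = 2.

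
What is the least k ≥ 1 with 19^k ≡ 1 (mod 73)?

36

The order of 19 must divide φ(73) = 73 − 1 = 72 = 2^3 · 3^2.
Divisors of 72: 1, 2, 3, 4, 6, 8, 9, 12, 18, 24, 36, 72.
Test each divisor d:
19^1 ≡ 19
19^2 ≡ 69
19^3 ≡ 70
19^4 ≡ 16
19^6 ≡ 9
19^8 ≡ 37
19^9 ≡ 46
19^12 ≡ 8
19^18 ≡ 72
19^24 ≡ 64
19^36 ≡ 1
So ord_73(19) = 36.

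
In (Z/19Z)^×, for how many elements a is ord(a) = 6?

φ(19) = 19 − 1 = 18 = 2 · 3^2.
In a cyclic group of order 18, there are φ(d) elements of order d for each divisor d of 18, and zero for non-divisors.
6 = 2 · 3 divides 18, and φ(6) = 2.

2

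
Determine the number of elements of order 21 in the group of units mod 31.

φ(31) = 31 − 1 = 30 = 2 · 3 · 5.
Since (Z/31Z)^× is cyclic of order 30, the number of elements of order d is φ(d) when d | 30 and 0 otherwise.
Since 21 ∤ 30, the count is 0.

0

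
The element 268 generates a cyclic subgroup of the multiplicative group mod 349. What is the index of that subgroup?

ord(268) | φ(349) = 349 − 1 = 348 = 2^2 · 3 · 29.
Divisors of 348: 1, 2, 3, 4, 6, 12, 29, 58, 87, 116, 174, 348.
Compute 268^d (mod 349) for the divisors d until we hit 1:
268^1 ≡ 268 (mod 349)
268^2 ≡ 279 (mod 349)
268^3 ≡ 86 (mod 349)
268^4 ≡ 14 (mod 349)
268^6 ≡ 67 (mod 349)
268^12 ≡ 301 (mod 349)
268^29 ≡ 227 (mod 349)
268^58 ≡ 226 (mod 349)
268^87 ≡ 348 (mod 349)
268^116 ≡ 122 (mod 349)
268^174 ≡ 1 (mod 349) ✓
So ord_349(268) = 174, hence |⟨268⟩| = 174.
Index = |(Z/349Z)^×| / |⟨268⟩| = 348 / 174 = 2.

2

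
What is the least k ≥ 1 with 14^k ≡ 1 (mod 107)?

ord(14) | φ(107) = 107 − 1 = 106 = 2 · 53.
Divisors of 106: 1, 2, 53, 106.
Compute 14^d (mod 107) for the divisors d until we hit 1:
14^1 ≡ 14 (mod 107)
14^2 ≡ 89 (mod 107)
14^53 ≡ 1 (mod 107) ✓
So ord_107(14) = 53.

53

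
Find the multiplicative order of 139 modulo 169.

By Lagrange's theorem, ord_169(139) divides φ(169) = φ(13^2) = 13·(13−1) = 156 = 2^2 · 3 · 13.
Divisors of 156: 1, 2, 3, 4, 6, 12, 13, 26, 39, 52, 78, 156.
Test each divisor d:
139^1 ≡ 139 (mod 169)
139^2 ≡ 55 (mod 169)
139^3 ≡ 40 (mod 169)
139^4 ≡ 152 (mod 169)
139^6 ≡ 79 (mod 169)
139^12 ≡ 157 (mod 169)
139^13 ≡ 22 (mod 169)
139^26 ≡ 146 (mod 169)
139^39 ≡ 1 (mod 169) ✓
Therefore the multiplicative order of 139 modulo 169 is 39.

39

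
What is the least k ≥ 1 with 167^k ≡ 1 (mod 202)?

100

The order of 167 must divide φ(202) = φ(2)·φ(101) = 1·100 = 100 = 2^2 · 5^2.
Divisors of 100: 1, 2, 4, 5, 10, 20, 25, 50, 100.
Check 167^d mod 202 for each divisor in increasing order:
167^1 ≡ 167
167^2 ≡ 13
167^4 ≡ 169
167^5 ≡ 145
167^10 ≡ 17
167^20 ≡ 87
167^25 ≡ 91
167^50 ≡ 201
167^100 ≡ 1
So ord_202(167) = 100.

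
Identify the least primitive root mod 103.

5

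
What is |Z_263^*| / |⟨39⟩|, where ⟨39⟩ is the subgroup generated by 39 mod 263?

2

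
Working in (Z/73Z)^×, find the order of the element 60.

72

The order of 60 must divide φ(73) = 73 − 1 = 72 = 2^3 · 3^2.
Divisors of 72: 1, 2, 3, 4, 6, 8, 9, 12, 18, 24, 36, 72.
Test each divisor d:
60^1 ≡ 60
60^2 ≡ 23
60^3 ≡ 66
60^4 ≡ 18
60^6 ≡ 49
60^8 ≡ 32
60^9 ≡ 22
60^12 ≡ 65
60^18 ≡ 46
60^24 ≡ 64
60^36 ≡ 72
60^72 ≡ 1
The smallest such exponent is 72, so the order of 60 is 72.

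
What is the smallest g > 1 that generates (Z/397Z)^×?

φ(397) = 397 − 1 = 396 = 2^2 · 3^2 · 11.
g is a primitive root iff g^(396/q) ≢ 1 (mod 397) for each prime q ∈ {2, 3, 11}.
g = 2: 2^198 ≡ 396; 2^132 ≡ 1 — hits 1, so not a primitive root.
g = 3: 3^198 ≡ 1 — hits 1, so not a primitive root.
g = 4: 4^198 ≡ 1 — hits 1, so not a primitive root.
g = 5: 5^198 ≡ 396; 5^132 ≡ 362; 5^36 ≡ 290 — none is 1, so 5 is a primitive root.
Hence the least primitive root of 397 is 5.

5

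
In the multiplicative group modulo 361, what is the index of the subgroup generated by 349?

6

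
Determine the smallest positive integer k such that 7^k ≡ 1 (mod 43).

ord(7) | φ(43) = 43 − 1 = 42 = 2 · 3 · 7.
Divisors of 42: 1, 2, 3, 6, 7, 14, 21, 42.
Check 7^d mod 43 for each divisor in increasing order:
7^1 ≡ 7 (mod 43)
7^2 ≡ 6 (mod 43)
7^3 ≡ 42 (mod 43)
7^6 ≡ 1 (mod 43) ✓
Hence ord(7) = 6.

6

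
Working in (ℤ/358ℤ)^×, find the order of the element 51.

ord(51) | φ(358) = φ(2)·φ(179) = 1·178 = 178 = 2 · 89.
Divisors of 178: 1, 2, 89, 178.
Compute 51^d (mod 358) for the divisors d until we hit 1:
51^1 ≡ 51
51^2 ≡ 95
51^89 ≡ 1
Therefore the multiplicative order of 51 modulo 358 is 89.

89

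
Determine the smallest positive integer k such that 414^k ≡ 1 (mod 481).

ord(414) | φ(481) = φ(13·37) = (13−1)·(37−1) = 12·36 = 432 = 2^4 · 3^3.
Divisors of 432: 1, 2, 3, 4, 6, 8, 9, 12, 16, 18, 24, 27, 36, 48, 54, 72, 108, 144, 216, 432.
Compute 414^d (mod 481) for the divisors d until we hit 1:
414^1 ≡ 414 (mod 481)
414^2 ≡ 160 (mod 481)
414^3 ≡ 343 (mod 481)
414^4 ≡ 107 (mod 481)
414^6 ≡ 285 (mod 481)
414^8 ≡ 386 (mod 481)
414^9 ≡ 112 (mod 481)
414^12 ≡ 417 (mod 481)
414^16 ≡ 367 (mod 481)
414^18 ≡ 38 (mod 481)
414^24 ≡ 248 (mod 481)
414^27 ≡ 408 (mod 481)
414^36 ≡ 1 (mod 481) ✓
Hence ord(414) = 36.

36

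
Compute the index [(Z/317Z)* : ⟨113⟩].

Since 113 ∈ (Z/317Z)^×, its order divides φ(317) = 317 − 1 = 316 = 2^2 · 79.
Divisors of 316: 1, 2, 4, 79, 158, 316.
Test each divisor d:
113^1 ≡ 113 (mod 317)
113^2 ≡ 89 (mod 317)
113^4 ≡ 313 (mod 317)
113^79 ≡ 1 (mod 317) ✓
Thus |⟨113⟩| = ord(113) = 79.
Index = |(Z/317Z)^×| / |⟨113⟩| = 316 / 79 = 4.

4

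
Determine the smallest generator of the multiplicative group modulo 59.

2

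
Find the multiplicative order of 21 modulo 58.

28

Since 21 ∈ (Z/58Z)^×, its order divides φ(58) = φ(2)·φ(29) = 1·28 = 28 = 2^2 · 7.
Divisors of 28: 1, 2, 4, 7, 14, 28.
Compute 21^d (mod 58) for the divisors d until we hit 1:
21^1 ≡ 21 (mod 58)
21^2 ≡ 35 (mod 58)
21^4 ≡ 7 (mod 58)
21^7 ≡ 41 (mod 58)
21^14 ≡ 57 (mod 58)
21^28 ≡ 1 (mod 58) ✓
The smallest such exponent is 28, so the order of 21 is 28.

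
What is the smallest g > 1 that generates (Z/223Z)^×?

φ(223) = 223 − 1 = 222 = 2 · 3 · 37.
Test candidates g = 2, 3, … against the prime factors q ∈ {2, 3, 37} of φ(223): g is a generator iff g^(222/q) ≢ 1 for every such q.
g = 2: 2^111 ≡ 1 — hits 1, so not a primitive root.
g = 3: 3^111 ≡ 222; 3^74 ≡ 183; 3^6 ≡ 60 — none is 1, so 3 is a primitive root.
So 3 is the smallest generator of (Z/223Z)^×.

3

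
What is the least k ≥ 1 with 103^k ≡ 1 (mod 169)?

By Lagrange's theorem, ord_169(103) divides φ(169) = φ(13^2) = 13·(13−1) = 156 = 2^2 · 3 · 13.
Divisors of 156: 1, 2, 3, 4, 6, 12, 13, 26, 39, 52, 78, 156.
Evaluate successive powers at the divisors of 156:
103^1 ≡ 103
103^2 ≡ 131
103^3 ≡ 142
103^4 ≡ 92
103^6 ≡ 53
103^12 ≡ 105
103^13 ≡ 168
103^26 ≡ 1
So ord_169(103) = 26.

26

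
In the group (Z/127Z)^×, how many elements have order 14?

6

φ(127) = 127 − 1 = 126 = 2 · 3^2 · 7.
(Z/127Z)^× is cyclic (|G| = 126); a cyclic group of order m has exactly φ(d) elements of each order d | m, and none otherwise.
14 = 2 · 7 divides 126, and φ(14) = 6.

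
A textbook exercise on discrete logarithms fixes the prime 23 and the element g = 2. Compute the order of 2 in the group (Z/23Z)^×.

11

Since 2 ∈ (Z/23Z)^×, its order divides φ(23) = 23 − 1 = 22 = 2 · 11.
Divisors of 22: 1, 2, 11, 22.
Evaluate successive powers at the divisors of 22:
2^1 ≡ 2 (mod 23)
2^2 ≡ 4 (mod 23)
2^11 ≡ 1 (mod 23) ✓
Therefore the multiplicative order of 2 modulo 23 is 11.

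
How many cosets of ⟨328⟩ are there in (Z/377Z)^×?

8

By Lagrange's theorem, ord_377(328) divides φ(377) = φ(13·29) = (13−1)·(29−1) = 12·28 = 336 = 2^4 · 3 · 7.
Divisors of 336: 1, 2, 3, 4, 6, 7, 8, 12, 14, 16, 21, 24, 28, 42, 48, 56, 84, 112, 168, 336.
Test each divisor d:
328^1 ≡ 328
328^2 ≡ 139
328^3 ≡ 352
328^4 ≡ 94
328^6 ≡ 248
328^7 ≡ 289
328^8 ≡ 165
328^12 ≡ 53
328^14 ≡ 204
328^16 ≡ 81
328^21 ≡ 144
328^24 ≡ 170
328^28 ≡ 146
328^42 ≡ 1
The order of 328 is 42, so the subgroup it generates has 42 elements.
Index = |(Z/377Z)^×| / |⟨328⟩| = 336 / 42 = 8.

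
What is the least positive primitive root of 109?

6

φ(109) = 109 − 1 = 108 = 2^2 · 3^3.
Test candidates g = 2, 3, … against the prime factors q ∈ {2, 3} of φ(109): g is a generator iff g^(108/q) ≢ 1 for every such q.
g = 2: 2^54 ≡ 108; 2^36 ≡ 1 — hits 1, so not a primitive root.
g = 3: 3^54 ≡ 1 — hits 1, so not a primitive root.
g = 4: 4^54 ≡ 1 — hits 1, so not a primitive root.
g = 5: 5^54 ≡ 1 — hits 1, so not a primitive root.
g = 6: 6^54 ≡ 108; 6^36 ≡ 63 — none is 1, so 6 is a primitive root.
So 6 is the smallest generator of (Z/109Z)^×.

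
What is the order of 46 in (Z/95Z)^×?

By Lagrange's theorem, ord_95(46) divides φ(95) = φ(5·19) = (5−1)·(19−1) = 4·18 = 72 = 2^3 · 3^2.
Divisors of 72: 1, 2, 3, 4, 6, 8, 9, 12, 18, 24, 36, 72.
Compute 46^d (mod 95) for the divisors d until we hit 1:
46^1 ≡ 46
46^2 ≡ 26
46^3 ≡ 56
46^4 ≡ 11
46^6 ≡ 1
Therefore the multiplicative order of 46 modulo 95 is 6.

6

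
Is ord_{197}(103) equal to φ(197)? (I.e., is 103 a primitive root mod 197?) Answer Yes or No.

Yes

φ(197) = 197 − 1 = 196 = 2^2 · 7^2.
An element g generates (Z/197Z)^× iff g^(196/q) ≢ 1 (mod 197) for each prime q ∈ {2, 7}.
103^98 ≡ 196 (mod 197)  [q = 2: ≢ 1 ✓]
103^28 ≡ 164 (mod 197)  [q = 7: ≢ 1 ✓]
None equal 1, so ord_197(103) = 196: 103 is a primitive root.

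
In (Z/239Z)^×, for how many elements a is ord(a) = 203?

0

φ(239) = 239 − 1 = 238 = 2 · 7 · 17.
In a cyclic group of order 238, there are φ(d) elements of order d for each divisor d of 238, and zero for non-divisors.
203 does not divide 238, so no element of (Z/239Z)^× has order 203.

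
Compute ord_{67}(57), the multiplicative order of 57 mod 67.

66

By Lagrange's theorem, ord_67(57) divides φ(67) = 67 − 1 = 66 = 2 · 3 · 11.
Divisors of 66: 1, 2, 3, 6, 11, 22, 33, 66.
Evaluate successive powers at the divisors of 66:
57^1 ≡ 57 (mod 67)
57^2 ≡ 33 (mod 67)
57^3 ≡ 5 (mod 67)
57^6 ≡ 25 (mod 67)
57^11 ≡ 38 (mod 67)
57^22 ≡ 37 (mod 67)
57^33 ≡ 66 (mod 67)
57^66 ≡ 1 (mod 67) ✓
Hence ord(57) = 66.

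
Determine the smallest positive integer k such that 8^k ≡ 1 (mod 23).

By Lagrange's theorem, ord_23(8) divides φ(23) = 23 − 1 = 22 = 2 · 11.
Divisors of 22: 1, 2, 11, 22.
Compute 8^d (mod 23) for the divisors d until we hit 1:
8^1 ≡ 8 (mod 23)
8^2 ≡ 18 (mod 23)
8^11 ≡ 1 (mod 23) ✓
The smallest such exponent is 11, so the order of 8 is 11.

11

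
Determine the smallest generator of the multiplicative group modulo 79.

φ(79) = 79 − 1 = 78 = 2 · 3 · 13.
Test candidates g = 2, 3, … against the prime factors q ∈ {2, 3, 13} of φ(79): g is a generator iff g^(78/q) ≢ 1 for every such q.
g = 2: 2^39 ≡ 1 — hits 1, so not a primitive root.
g = 3: 3^39 ≡ 78; 3^26 ≡ 23; 3^6 ≡ 18 — none is 1, so 3 is a primitive root.
Hence the least primitive root of 79 is 3.

3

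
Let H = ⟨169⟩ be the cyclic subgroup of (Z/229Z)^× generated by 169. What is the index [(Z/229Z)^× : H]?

6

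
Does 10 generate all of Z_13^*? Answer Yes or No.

No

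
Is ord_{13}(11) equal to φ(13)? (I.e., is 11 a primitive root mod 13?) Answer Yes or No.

Yes

φ(13) = 13 − 1 = 12 = 2^2 · 3.
11 is a primitive root mod 13 iff 11^(φ(13)/q) ≢ 1 for every prime q | φ(13), i.e. q ∈ {2, 3}.
11^6 ≡ 12 (mod 13)  [q = 2: ≢ 1 ✓]
11^4 ≡ 3 (mod 13)  [q = 3: ≢ 1 ✓]
None equal 1, so ord_13(11) = 12: 11 is a primitive root.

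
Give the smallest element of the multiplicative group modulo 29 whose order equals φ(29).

2

φ(29) = 29 − 1 = 28 = 2^2 · 7.
g is a primitive root iff g^(28/q) ≢ 1 (mod 29) for each prime q ∈ {2, 7}.
g = 2: 2^14 ≡ 28; 2^4 ≡ 16 — none is 1, so 2 is a primitive root.
The smallest primitive root modulo 29 is 2.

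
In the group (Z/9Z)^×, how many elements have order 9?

φ(9) = φ(3^2) = 3·(3−1) = 6 = 2 · 3.
In a cyclic group of order 6, there are φ(d) elements of order d for each divisor d of 6, and zero for non-divisors.
Here 6 is not a multiple of 9, so there are no elements of order 9.

0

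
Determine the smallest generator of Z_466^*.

3

φ(466) = φ(2)·φ(233) = 1·232 = 232 = 2^3 · 29.
Test candidates g = 2, 3, … against the prime factors q ∈ {2, 29} of φ(466): g is a generator iff g^(232/q) ≢ 1 for every such q.
g = 2: gcd(2, 466) = 2 > 1, not a unit — skip.
g = 3: 3^116 ≡ 465; 3^8 ≡ 37 — none is 1, so 3 is a primitive root.
So 3 is the smallest generator of (Z/466Z)^×.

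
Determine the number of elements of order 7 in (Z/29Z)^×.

6

φ(29) = 29 − 1 = 28 = 2^2 · 7.
In a cyclic group of order 28, there are φ(d) elements of order d for each divisor d of 28, and zero for non-divisors.
7 | 28, and φ(7) = 7 − 1 = 6.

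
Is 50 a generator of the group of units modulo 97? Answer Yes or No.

φ(97) = 97 − 1 = 96 = 2^5 · 3.
It suffices to check that the order of 50 is not a proper divisor of 96: compute 50^(96/q) for q ∈ {2, 3}.
50^48 ≡ 1 (mod 97)  [q = 2: ≡ 1 ✗]
50^32 ≡ 1 (mod 97)  [q = 3: ≡ 1 ✗]
Since 50^48 ≡ 1, the order of 50 divides 48 < 96, so 50 is not a primitive root.

No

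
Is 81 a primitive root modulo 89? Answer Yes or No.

No

φ(89) = 89 − 1 = 88 = 2^3 · 11.
81 is a primitive root mod 89 iff 81^(φ(89)/q) ≢ 1 for every prime q | φ(89), i.e. q ∈ {2, 11}.
81^44 ≡ 1 (mod 89)  [q = 2: ≡ 1 ✗]
81^8 ≡ 4 (mod 89)  [q = 11: ≢ 1 ✓]
Since 81^44 ≡ 1, the order of 81 divides 44 < 88, so 81 is not a primitive root.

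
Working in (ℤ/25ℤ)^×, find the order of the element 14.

10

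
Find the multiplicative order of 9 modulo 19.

9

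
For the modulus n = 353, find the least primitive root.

3

φ(353) = 353 − 1 = 352 = 2^5 · 11.
Test candidates g = 2, 3, … against the prime factors q ∈ {2, 11} of φ(353): g is a generator iff g^(352/q) ≢ 1 for every such q.
g = 2: 2^176 ≡ 1 — hits 1, so not a primitive root.
g = 3: 3^176 ≡ 352; 3^32 ≡ 140 — none is 1, so 3 is a primitive root.
The smallest primitive root modulo 353 is 3.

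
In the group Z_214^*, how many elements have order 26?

0

φ(214) = φ(2)·φ(107) = 1·106 = 106 = 2 · 53.
In a cyclic group of order 106, there are φ(d) elements of order d for each divisor d of 106, and zero for non-divisors.
26 does not divide 106, so no element of (Z/214Z)^× has order 26.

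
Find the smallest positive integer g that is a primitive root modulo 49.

3

φ(49) = φ(7^2) = 7·(7−1) = 42 = 2 · 3 · 7.
Test candidates g = 2, 3, … against the prime factors q ∈ {2, 3, 7} of φ(49): g is a generator iff g^(42/q) ≢ 1 for every such q.
g = 2: 2^21 ≡ 1 — hits 1, so not a primitive root.
g = 3: 3^21 ≡ 48; 3^14 ≡ 30; 3^6 ≡ 43 — none is 1, so 3 is a primitive root.
So 3 is the smallest generator of (Z/49Z)^×.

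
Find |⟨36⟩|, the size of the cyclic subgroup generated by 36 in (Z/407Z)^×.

10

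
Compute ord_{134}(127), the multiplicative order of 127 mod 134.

33

By Lagrange's theorem, ord_134(127) divides φ(134) = φ(2)·φ(67) = 1·66 = 66 = 2 · 3 · 11.
Divisors of 66: 1, 2, 3, 6, 11, 22, 33, 66.
Compute 127^d (mod 134) for the divisors d until we hit 1:
127^1 ≡ 127
127^2 ≡ 49
127^3 ≡ 59
127^6 ≡ 131
127^11 ≡ 37
127^22 ≡ 29
127^33 ≡ 1
Hence ord(127) = 33.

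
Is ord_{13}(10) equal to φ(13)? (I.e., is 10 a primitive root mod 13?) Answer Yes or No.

φ(13) = 13 − 1 = 12 = 2^2 · 3.
An element g generates (Z/13Z)^× iff g^(12/q) ≢ 1 (mod 13) for each prime q ∈ {2, 3}.
10^6 ≡ 1 (mod 13)  [q = 2: ≡ 1 ✗]
10^4 ≡ 3 (mod 13)  [q = 3: ≢ 1 ✓]
10^6 ≡ 1 shows ord(10) | 6, strictly less than φ(13); not a primitive root.

No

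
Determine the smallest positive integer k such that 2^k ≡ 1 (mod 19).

ord(2) | φ(19) = 19 − 1 = 18 = 2 · 3^2.
Divisors of 18: 1, 2, 3, 6, 9, 18.
Check 2^d mod 19 for each divisor in increasing order:
2^1 ≡ 2 (mod 19)
2^2 ≡ 4 (mod 19)
2^3 ≡ 8 (mod 19)
2^6 ≡ 7 (mod 19)
2^9 ≡ 18 (mod 19)
2^18 ≡ 1 (mod 19) ✓
The smallest such exponent is 18, so the order of 2 is 18.

18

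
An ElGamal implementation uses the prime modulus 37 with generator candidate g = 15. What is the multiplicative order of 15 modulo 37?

36

Since 15 ∈ (Z/37Z)^×, its order divides φ(37) = 37 − 1 = 36 = 2^2 · 3^2.
Divisors of 36: 1, 2, 3, 4, 6, 9, 12, 18, 36.
Check 15^d mod 37 for each divisor in increasing order:
15^1 ≡ 15
15^2 ≡ 3
15^3 ≡ 8
15^4 ≡ 9
15^6 ≡ 27
15^9 ≡ 31
15^12 ≡ 26
15^18 ≡ 36
15^36 ≡ 1
So ord_37(15) = 36.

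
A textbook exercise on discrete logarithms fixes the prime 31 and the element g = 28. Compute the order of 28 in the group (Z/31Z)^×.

15

The order of 28 must divide φ(31) = 31 − 1 = 30 = 2 · 3 · 5.
Divisors of 30: 1, 2, 3, 5, 6, 10, 15, 30.
Check 28^d mod 31 for each divisor in increasing order:
28^1 ≡ 28 (mod 31)
28^2 ≡ 9 (mod 31)
28^3 ≡ 4 (mod 31)
28^5 ≡ 5 (mod 31)
28^6 ≡ 16 (mod 31)
28^10 ≡ 25 (mod 31)
28^15 ≡ 1 (mod 31) ✓
Hence ord(28) = 15.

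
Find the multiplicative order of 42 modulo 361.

171

Since 42 ∈ (Z/361Z)^×, its order divides φ(361) = φ(19^2) = 19·(19−1) = 342 = 2 · 3^2 · 19.
Divisors of 342: 1, 2, 3, 6, 9, 18, 19, 38, 57, 114, 171, 342.
Test each divisor d:
42^1 ≡ 42 (mod 361)
42^2 ≡ 320 (mod 361)
42^3 ≡ 83 (mod 361)
42^6 ≡ 30 (mod 361)
42^9 ≡ 324 (mod 361)
42^18 ≡ 286 (mod 361)
42^19 ≡ 99 (mod 361)
42^38 ≡ 54 (mod 361)
42^57 ≡ 292 (mod 361)
42^114 ≡ 68 (mod 361)
42^171 ≡ 1 (mod 361) ✓
So ord_361(42) = 171.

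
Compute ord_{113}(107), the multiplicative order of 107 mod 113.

ord(107) | φ(113) = 113 − 1 = 112 = 2^4 · 7.
Divisors of 112: 1, 2, 4, 7, 8, 14, 16, 28, 56, 112.
Evaluate successive powers at the divisors of 112:
107^1 ≡ 107
107^2 ≡ 36
107^4 ≡ 53
107^7 ≡ 78
107^8 ≡ 97
107^14 ≡ 95
107^16 ≡ 30
107^28 ≡ 98
107^56 ≡ 112
107^112 ≡ 1
Therefore the multiplicative order of 107 modulo 113 is 112.

112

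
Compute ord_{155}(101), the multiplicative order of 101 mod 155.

5

The order of 101 must divide φ(155) = φ(5·31) = (5−1)·(31−1) = 4·30 = 120 = 2^3 · 3 · 5.
Divisors of 120: 1, 2, 3, 4, 5, 6, 8, 10, 12, 15, 20, 24, 30, 40, 60, 120.
Check 101^d mod 155 for each divisor in increasing order:
101^1 ≡ 101 (mod 155)
101^2 ≡ 126 (mod 155)
101^3 ≡ 16 (mod 155)
101^4 ≡ 66 (mod 155)
101^5 ≡ 1 (mod 155) ✓
Hence ord(101) = 5.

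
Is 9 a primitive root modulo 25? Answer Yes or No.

No

φ(25) = φ(5^2) = 5·(5−1) = 20 = 2^2 · 5.
9 is a primitive root mod 25 iff 9^(φ(25)/q) ≢ 1 for every prime q | φ(25), i.e. q ∈ {2, 5}.
9^10 ≡ 1 (mod 25)  [q = 2: ≡ 1 ✗]
9^4 ≡ 11 (mod 25)  [q = 5: ≢ 1 ✓]
The check at q = 2 fails, so 9 generates a proper subgroup.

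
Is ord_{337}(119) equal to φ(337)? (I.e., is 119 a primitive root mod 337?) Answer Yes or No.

No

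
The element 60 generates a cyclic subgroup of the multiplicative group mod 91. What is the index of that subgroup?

6

By Lagrange's theorem, ord_91(60) divides φ(91) = φ(7·13) = (7−1)·(13−1) = 6·12 = 72 = 2^3 · 3^2.
Divisors of 72: 1, 2, 3, 4, 6, 8, 9, 12, 18, 24, 36, 72.
Check 60^d mod 91 for each divisor in increasing order:
60^1 ≡ 60 (mod 91)
60^2 ≡ 51 (mod 91)
60^3 ≡ 57 (mod 91)
60^4 ≡ 53 (mod 91)
60^6 ≡ 64 (mod 91)
60^8 ≡ 79 (mod 91)
60^9 ≡ 8 (mod 91)
60^12 ≡ 1 (mod 91) ✓
Thus |⟨60⟩| = ord(60) = 12.
Index = |(Z/91Z)^×| / |⟨60⟩| = 72 / 12 = 6.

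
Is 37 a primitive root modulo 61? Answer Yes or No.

φ(61) = 61 − 1 = 60 = 2^2 · 3 · 5.
37 is a primitive root mod 61 iff 37^(φ(61)/q) ≢ 1 for every prime q | φ(61), i.e. q ∈ {2, 3, 5}.
37^30 ≡ 60 (mod 61)  [q = 2: ≢ 1 ✓]
37^20 ≡ 1 (mod 61)  [q = 3: ≡ 1 ✗]
37^12 ≡ 34 (mod 61)  [q = 5: ≢ 1 ✓]
The check at q = 3 fails, so 37 generates a proper subgroup.

No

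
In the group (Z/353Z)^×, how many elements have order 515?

0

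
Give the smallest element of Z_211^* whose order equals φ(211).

2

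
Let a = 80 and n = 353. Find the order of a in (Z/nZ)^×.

The order of 80 must divide φ(353) = 353 − 1 = 352 = 2^5 · 11.
Divisors of 352: 1, 2, 4, 8, 11, 16, 22, 32, 44, 88, 176, 352.
Test each divisor d:
80^1 ≡ 80 (mod 353)
80^2 ≡ 46 (mod 353)
80^4 ≡ 351 (mod 353)
80^8 ≡ 4 (mod 353)
80^11 ≡ 247 (mod 353)
80^16 ≡ 16 (mod 353)
80^22 ≡ 293 (mod 353)
80^32 ≡ 256 (mod 353)
80^44 ≡ 70 (mod 353)
80^88 ≡ 311 (mod 353)
80^176 ≡ 352 (mod 353)
80^352 ≡ 1 (mod 353) ✓
So ord_353(80) = 352.

352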